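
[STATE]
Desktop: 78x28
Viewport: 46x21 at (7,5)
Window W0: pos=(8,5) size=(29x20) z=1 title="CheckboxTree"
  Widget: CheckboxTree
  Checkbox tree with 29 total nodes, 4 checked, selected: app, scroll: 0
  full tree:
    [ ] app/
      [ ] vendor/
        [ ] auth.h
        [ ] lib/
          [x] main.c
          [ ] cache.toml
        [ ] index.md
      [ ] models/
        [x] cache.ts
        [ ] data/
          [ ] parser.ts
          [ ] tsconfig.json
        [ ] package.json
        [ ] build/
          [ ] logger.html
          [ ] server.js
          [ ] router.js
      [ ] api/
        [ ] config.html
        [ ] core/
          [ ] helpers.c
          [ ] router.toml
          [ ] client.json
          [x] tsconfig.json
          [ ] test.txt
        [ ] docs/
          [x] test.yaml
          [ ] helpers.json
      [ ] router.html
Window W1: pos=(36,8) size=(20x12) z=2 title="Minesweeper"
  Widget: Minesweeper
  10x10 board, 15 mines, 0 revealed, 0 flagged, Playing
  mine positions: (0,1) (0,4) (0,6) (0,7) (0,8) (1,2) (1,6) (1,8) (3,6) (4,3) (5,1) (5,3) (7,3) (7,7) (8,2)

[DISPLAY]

 ┏━━━━━━━━━━━━━━━━━━━━━━━━━━━┓                
 ┃ CheckboxTree              ┃                
 ┠───────────────────────────┨                
 ┃>[-] app/                  ┏━━━━━━━━━━━━━━━━
 ┃   [-] vendor/             ┃ Minesweeper    
 ┃     [ ] auth.h            ┠────────────────
 ┃     [-] lib/              ┃■■■■■■■■■■      
 ┃       [x] main.c          ┃■■■■■■■■■■      
 ┃       [ ] cache.toml      ┃■■■■■■■■■■      
 ┃     [ ] index.md          ┃■■■■■■■■■■      
 ┃   [-] models/             ┃■■■■■■■■■■      
 ┃     [x] cache.ts          ┃■■■■■■■■■■      
 ┃     [ ] data/             ┃■■■■■■■■■■      
 ┃       [ ] parser.ts       ┃■■■■■■■■■■      
 ┃       [ ] tsconfig.json   ┗━━━━━━━━━━━━━━━━
 ┃     [ ] package.json      ┃                
 ┃     [ ] build/            ┃                
 ┃       [ ] logger.html     ┃                
 ┃       [ ] server.js       ┃                
 ┗━━━━━━━━━━━━━━━━━━━━━━━━━━━┛                
                                              


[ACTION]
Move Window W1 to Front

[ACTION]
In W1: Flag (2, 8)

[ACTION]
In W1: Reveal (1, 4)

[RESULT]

 ┏━━━━━━━━━━━━━━━━━━━━━━━━━━━┓                
 ┃ CheckboxTree              ┃                
 ┠───────────────────────────┨                
 ┃>[-] app/                  ┏━━━━━━━━━━━━━━━━
 ┃   [-] vendor/             ┃ Minesweeper    
 ┃     [ ] auth.h            ┠────────────────
 ┃     [-] lib/              ┃■■■■■■■■■■      
 ┃       [x] main.c          ┃■■■■1■■■■■      
 ┃       [ ] cache.toml      ┃■■■■■■■■⚑■      
 ┃     [ ] index.md          ┃■■■■■■■■■■      
 ┃   [-] models/             ┃■■■■■■■■■■      
 ┃     [x] cache.ts          ┃■■■■■■■■■■      
 ┃     [ ] data/             ┃■■■■■■■■■■      
 ┃       [ ] parser.ts       ┃■■■■■■■■■■      
 ┃       [ ] tsconfig.json   ┗━━━━━━━━━━━━━━━━
 ┃     [ ] package.json      ┃                
 ┃     [ ] build/            ┃                
 ┃       [ ] logger.html     ┃                
 ┃       [ ] server.js       ┃                
 ┗━━━━━━━━━━━━━━━━━━━━━━━━━━━┛                
                                              


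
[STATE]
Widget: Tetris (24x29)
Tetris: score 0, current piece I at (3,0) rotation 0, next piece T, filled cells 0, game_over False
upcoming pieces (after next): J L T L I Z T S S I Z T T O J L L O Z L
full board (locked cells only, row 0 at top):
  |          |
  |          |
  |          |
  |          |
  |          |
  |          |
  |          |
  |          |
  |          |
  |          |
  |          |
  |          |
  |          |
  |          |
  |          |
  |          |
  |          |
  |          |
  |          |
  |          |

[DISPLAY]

   ████   │Next:        
          │ ▒           
          │▒▒▒          
          │             
          │             
          │             
          │Score:       
          │0            
          │             
          │             
          │             
          │             
          │             
          │             
          │             
          │             
          │             
          │             
          │             
          │             
          │             
          │             
          │             
          │             
          │             
          │             
          │             
          │             
          │             


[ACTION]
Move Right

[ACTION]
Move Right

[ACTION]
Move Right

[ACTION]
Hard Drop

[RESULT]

    ▒     │Next:        
   ▒▒▒    │█            
          │███          
          │             
          │             
          │             
          │Score:       
          │0            
          │             
          │             
          │             
          │             
          │             
          │             
          │             
          │             
          │             
          │             
          │             
      ████│             
          │             
          │             
          │             
          │             
          │             
          │             
          │             
          │             
          │             


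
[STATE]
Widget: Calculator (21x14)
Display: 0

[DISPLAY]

                    0
┌───┬───┬───┬───┐    
│ 7 │ 8 │ 9 │ ÷ │    
├───┼───┼───┼───┤    
│ 4 │ 5 │ 6 │ × │    
├───┼───┼───┼───┤    
│ 1 │ 2 │ 3 │ - │    
├───┼───┼───┼───┤    
│ 0 │ . │ = │ + │    
├───┼───┼───┼───┤    
│ C │ MC│ MR│ M+│    
└───┴───┴───┴───┘    
                     
                     


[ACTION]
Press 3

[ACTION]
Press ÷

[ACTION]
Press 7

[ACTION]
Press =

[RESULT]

         0.4285714286
┌───┬───┬───┬───┐    
│ 7 │ 8 │ 9 │ ÷ │    
├───┼───┼───┼───┤    
│ 4 │ 5 │ 6 │ × │    
├───┼───┼───┼───┤    
│ 1 │ 2 │ 3 │ - │    
├───┼───┼───┼───┤    
│ 0 │ . │ = │ + │    
├───┼───┼───┼───┤    
│ C │ MC│ MR│ M+│    
└───┴───┴───┴───┘    
                     
                     


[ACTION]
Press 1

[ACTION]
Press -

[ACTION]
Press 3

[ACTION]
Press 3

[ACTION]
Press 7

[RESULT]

                  337
┌───┬───┬───┬───┐    
│ 7 │ 8 │ 9 │ ÷ │    
├───┼───┼───┼───┤    
│ 4 │ 5 │ 6 │ × │    
├───┼───┼───┼───┤    
│ 1 │ 2 │ 3 │ - │    
├───┼───┼───┼───┤    
│ 0 │ . │ = │ + │    
├───┼───┼───┼───┤    
│ C │ MC│ MR│ M+│    
└───┴───┴───┴───┘    
                     
                     


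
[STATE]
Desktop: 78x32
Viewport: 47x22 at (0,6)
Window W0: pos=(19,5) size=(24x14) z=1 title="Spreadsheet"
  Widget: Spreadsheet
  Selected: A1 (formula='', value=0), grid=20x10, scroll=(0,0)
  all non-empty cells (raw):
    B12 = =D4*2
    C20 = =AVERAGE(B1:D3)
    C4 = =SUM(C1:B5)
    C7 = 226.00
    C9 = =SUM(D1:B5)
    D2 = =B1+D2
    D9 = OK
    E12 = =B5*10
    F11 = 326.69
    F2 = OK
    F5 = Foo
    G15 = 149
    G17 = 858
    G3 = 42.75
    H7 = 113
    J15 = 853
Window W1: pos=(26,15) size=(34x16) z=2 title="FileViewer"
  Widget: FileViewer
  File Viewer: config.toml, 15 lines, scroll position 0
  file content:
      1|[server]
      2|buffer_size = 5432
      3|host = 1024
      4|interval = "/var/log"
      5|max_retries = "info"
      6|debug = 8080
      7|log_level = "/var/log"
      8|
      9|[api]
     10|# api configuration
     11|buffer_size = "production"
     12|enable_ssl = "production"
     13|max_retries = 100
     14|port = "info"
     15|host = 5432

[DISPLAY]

                   ┃ Spreadsheet          ┃    
                   ┠──────────────────────┨    
                   ┃A1:                   ┃    
                   ┃       A       B      ┃    
                   ┃----------------------┃    
                   ┃  1      [0]       0  ┃    
                   ┃  2        0       0  ┃    
                   ┃  3        0       0  ┃    
                   ┃  4        0       0#C┃    
                   ┃  5   ┏━━━━━━━━━━━━━━━━━━━━
                   ┃  6   ┃ FileViewer         
                   ┃  7   ┠────────────────────
                   ┗━━━━━━┃[server]            
                          ┃buffer_size = 5432  
                          ┃host = 1024         
                          ┃interval = "/var/log
                          ┃max_retries = "info"
                          ┃debug = 8080        
                          ┃log_level = "/var/lo
                          ┃                    
                          ┃[api]               
                          ┃# api configuration 


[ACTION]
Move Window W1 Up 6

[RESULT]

                   ┃ Spreadsheet          ┃    
                   ┠──────────────────────┨    
                   ┃A1:                   ┃    
                   ┃      ┏━━━━━━━━━━━━━━━━━━━━
                   ┃------┃ FileViewer         
                   ┃  1   ┠────────────────────
                   ┃  2   ┃[server]            
                   ┃  3   ┃buffer_size = 5432  
                   ┃  4   ┃host = 1024         
                   ┃  5   ┃interval = "/var/log
                   ┃  6   ┃max_retries = "info"
                   ┃  7   ┃debug = 8080        
                   ┗━━━━━━┃log_level = "/var/lo
                          ┃                    
                          ┃[api]               
                          ┃# api configuration 
                          ┃buffer_size = "produ
                          ┃enable_ssl = "produc
                          ┗━━━━━━━━━━━━━━━━━━━━
                                               
                                               
                                               


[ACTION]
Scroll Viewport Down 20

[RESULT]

                   ┃------┃ FileViewer         
                   ┃  1   ┠────────────────────
                   ┃  2   ┃[server]            
                   ┃  3   ┃buffer_size = 5432  
                   ┃  4   ┃host = 1024         
                   ┃  5   ┃interval = "/var/log
                   ┃  6   ┃max_retries = "info"
                   ┃  7   ┃debug = 8080        
                   ┗━━━━━━┃log_level = "/var/lo
                          ┃                    
                          ┃[api]               
                          ┃# api configuration 
                          ┃buffer_size = "produ
                          ┃enable_ssl = "produc
                          ┗━━━━━━━━━━━━━━━━━━━━
                                               
                                               
                                               
                                               
                                               
                                               
                                               


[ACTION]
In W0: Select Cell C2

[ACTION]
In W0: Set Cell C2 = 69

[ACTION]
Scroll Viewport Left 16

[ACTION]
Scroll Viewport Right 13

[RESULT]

      ┃------┃ FileViewer                     ┃
      ┃  1   ┠────────────────────────────────┨
      ┃  2   ┃[server]                       ▲┃
      ┃  3   ┃buffer_size = 5432             █┃
      ┃  4   ┃host = 1024                    ░┃
      ┃  5   ┃interval = "/var/log"          ░┃
      ┃  6   ┃max_retries = "info"           ░┃
      ┃  7   ┃debug = 8080                   ░┃
      ┗━━━━━━┃log_level = "/var/log"         ░┃
             ┃                               ░┃
             ┃[api]                          ░┃
             ┃# api configuration            ░┃
             ┃buffer_size = "production"     ░┃
             ┃enable_ssl = "production"      ▼┃
             ┗━━━━━━━━━━━━━━━━━━━━━━━━━━━━━━━━┛
                                               
                                               
                                               
                                               
                                               
                                               
                                               


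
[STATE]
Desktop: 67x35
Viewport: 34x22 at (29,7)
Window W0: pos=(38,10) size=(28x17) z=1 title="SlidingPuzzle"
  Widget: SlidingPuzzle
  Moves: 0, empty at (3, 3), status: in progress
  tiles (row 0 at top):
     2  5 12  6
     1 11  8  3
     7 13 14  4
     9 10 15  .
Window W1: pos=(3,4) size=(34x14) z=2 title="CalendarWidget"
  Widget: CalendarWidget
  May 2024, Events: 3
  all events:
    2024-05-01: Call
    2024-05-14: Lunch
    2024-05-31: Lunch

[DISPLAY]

       ┃                          
       ┃                          
       ┃                          
       ┃ ┏━━━━━━━━━━━━━━━━━━━━━━━━
       ┃ ┃ SlidingPuzzle          
       ┃ ┠────────────────────────
       ┃ ┃┌────┬────┬────┬────┐   
       ┃ ┃│  2 │  5 │ 12 │  6 │   
       ┃ ┃├────┼────┼────┼────┤   
       ┃ ┃│  1 │ 11 │  8 │  3 │   
━━━━━━━┛ ┃├────┼────┼────┼────┤   
         ┃│  7 │ 13 │ 14 │  4 │   
         ┃├────┼────┼────┼────┤   
         ┃│  9 │ 10 │ 15 │    │   
         ┃└────┴────┴────┴────┘   
         ┃Moves: 0                
         ┃                        
         ┃                        
         ┃                        
         ┗━━━━━━━━━━━━━━━━━━━━━━━━
                                  
                                  


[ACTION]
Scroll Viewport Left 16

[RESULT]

   May 2024            ┃          
Th Fr Sa Su            ┃          
  2  3  4  5           ┃          
 9 10 11 12            ┃ ┏━━━━━━━━
 16 17 18 19           ┃ ┃ Sliding
23 24 25 26            ┃ ┠────────
30 31*                 ┃ ┃┌────┬──
                       ┃ ┃│  2 │  
                       ┃ ┃├────┼──
                       ┃ ┃│  1 │ 1
━━━━━━━━━━━━━━━━━━━━━━━┛ ┃├────┼──
                         ┃│  7 │ 1
                         ┃├────┼──
                         ┃│  9 │ 1
                         ┃└────┴──
                         ┃Moves: 0
                         ┃        
                         ┃        
                         ┃        
                         ┗━━━━━━━━
                                  
                                  


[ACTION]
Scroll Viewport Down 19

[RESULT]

30 31*                 ┃ ┃┌────┬──
                       ┃ ┃│  2 │  
                       ┃ ┃├────┼──
                       ┃ ┃│  1 │ 1
━━━━━━━━━━━━━━━━━━━━━━━┛ ┃├────┼──
                         ┃│  7 │ 1
                         ┃├────┼──
                         ┃│  9 │ 1
                         ┃└────┴──
                         ┃Moves: 0
                         ┃        
                         ┃        
                         ┃        
                         ┗━━━━━━━━
                                  
                                  
                                  
                                  
                                  
                                  
                                  
                                  


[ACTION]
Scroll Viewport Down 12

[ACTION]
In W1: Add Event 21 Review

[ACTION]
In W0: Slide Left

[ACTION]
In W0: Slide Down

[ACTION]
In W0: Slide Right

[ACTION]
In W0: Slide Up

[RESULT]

30 31*                 ┃ ┃┌────┬──
                       ┃ ┃│  2 │  
                       ┃ ┃├────┼──
                       ┃ ┃│  1 │ 1
━━━━━━━━━━━━━━━━━━━━━━━┛ ┃├────┼──
                         ┃│  7 │ 1
                         ┃├────┼──
                         ┃│  9 │ 1
                         ┃└────┴──
                         ┃Moves: 3
                         ┃        
                         ┃        
                         ┃        
                         ┗━━━━━━━━
                                  
                                  
                                  
                                  
                                  
                                  
                                  
                                  


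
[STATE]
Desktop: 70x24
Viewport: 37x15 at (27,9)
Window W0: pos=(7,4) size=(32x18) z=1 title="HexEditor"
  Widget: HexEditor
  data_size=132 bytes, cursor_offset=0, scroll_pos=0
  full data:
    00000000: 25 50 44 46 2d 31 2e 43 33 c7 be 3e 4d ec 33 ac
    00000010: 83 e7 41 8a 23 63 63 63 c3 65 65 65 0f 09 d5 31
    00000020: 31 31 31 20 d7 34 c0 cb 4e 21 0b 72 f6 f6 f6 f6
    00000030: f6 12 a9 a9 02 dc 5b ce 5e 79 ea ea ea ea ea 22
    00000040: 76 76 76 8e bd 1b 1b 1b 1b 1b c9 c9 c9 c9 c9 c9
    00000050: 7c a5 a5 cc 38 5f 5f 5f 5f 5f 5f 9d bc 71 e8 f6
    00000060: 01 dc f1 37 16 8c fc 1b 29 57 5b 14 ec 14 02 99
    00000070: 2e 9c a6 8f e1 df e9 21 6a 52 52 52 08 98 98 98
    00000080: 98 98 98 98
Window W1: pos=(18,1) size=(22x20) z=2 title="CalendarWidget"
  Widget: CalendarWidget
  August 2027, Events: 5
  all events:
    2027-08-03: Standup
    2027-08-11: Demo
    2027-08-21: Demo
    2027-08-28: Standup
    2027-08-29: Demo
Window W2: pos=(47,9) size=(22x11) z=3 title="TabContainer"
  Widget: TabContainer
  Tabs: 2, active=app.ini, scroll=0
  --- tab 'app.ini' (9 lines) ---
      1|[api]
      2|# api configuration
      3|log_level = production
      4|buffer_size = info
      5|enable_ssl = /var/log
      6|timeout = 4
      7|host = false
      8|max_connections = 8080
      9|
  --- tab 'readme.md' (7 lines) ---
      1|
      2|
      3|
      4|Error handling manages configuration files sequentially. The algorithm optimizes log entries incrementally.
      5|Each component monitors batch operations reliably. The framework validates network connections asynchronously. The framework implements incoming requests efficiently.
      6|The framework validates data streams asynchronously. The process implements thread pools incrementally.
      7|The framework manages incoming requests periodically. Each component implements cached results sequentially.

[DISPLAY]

 19 20 21* 2┃       ┏━━━━━━━━━━━━━━━━
 26 27 28* 2┃       ┃ TabContainer   
            ┃       ┠────────────────
            ┃       ┃[app.ini]│ readm
            ┃       ┃────────────────
            ┃       ┃[api]           
            ┃       ┃# api configurat
            ┃       ┃log_level = prod
            ┃       ┃buffer_size = in
            ┃       ┃enable_ssl = /va
            ┃       ┗━━━━━━━━━━━━━━━━
━━━━━━━━━━━━┛                        
━━━━━━━━━━━┛                         
                                     
                                     


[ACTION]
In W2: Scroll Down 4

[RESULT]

 19 20 21* 2┃       ┏━━━━━━━━━━━━━━━━
 26 27 28* 2┃       ┃ TabContainer   
            ┃       ┠────────────────
            ┃       ┃[app.ini]│ readm
            ┃       ┃────────────────
            ┃       ┃enable_ssl = /va
            ┃       ┃timeout = 4     
            ┃       ┃host = false    
            ┃       ┃max_connections 
            ┃       ┃                
            ┃       ┗━━━━━━━━━━━━━━━━
━━━━━━━━━━━━┛                        
━━━━━━━━━━━┛                         
                                     
                                     


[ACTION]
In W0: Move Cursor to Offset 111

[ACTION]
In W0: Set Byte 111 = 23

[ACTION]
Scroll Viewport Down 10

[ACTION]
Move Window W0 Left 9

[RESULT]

 19 20 21* 2┃       ┏━━━━━━━━━━━━━━━━
 26 27 28* 2┃       ┃ TabContainer   
            ┃       ┠────────────────
            ┃       ┃[app.ini]│ readm
            ┃       ┃────────────────
            ┃       ┃enable_ssl = /va
            ┃       ┃timeout = 4     
            ┃       ┃host = false    
            ┃       ┃max_connections 
            ┃       ┃                
            ┃       ┗━━━━━━━━━━━━━━━━
━━━━━━━━━━━━┛                        
━━━━┛                                
                                     
                                     


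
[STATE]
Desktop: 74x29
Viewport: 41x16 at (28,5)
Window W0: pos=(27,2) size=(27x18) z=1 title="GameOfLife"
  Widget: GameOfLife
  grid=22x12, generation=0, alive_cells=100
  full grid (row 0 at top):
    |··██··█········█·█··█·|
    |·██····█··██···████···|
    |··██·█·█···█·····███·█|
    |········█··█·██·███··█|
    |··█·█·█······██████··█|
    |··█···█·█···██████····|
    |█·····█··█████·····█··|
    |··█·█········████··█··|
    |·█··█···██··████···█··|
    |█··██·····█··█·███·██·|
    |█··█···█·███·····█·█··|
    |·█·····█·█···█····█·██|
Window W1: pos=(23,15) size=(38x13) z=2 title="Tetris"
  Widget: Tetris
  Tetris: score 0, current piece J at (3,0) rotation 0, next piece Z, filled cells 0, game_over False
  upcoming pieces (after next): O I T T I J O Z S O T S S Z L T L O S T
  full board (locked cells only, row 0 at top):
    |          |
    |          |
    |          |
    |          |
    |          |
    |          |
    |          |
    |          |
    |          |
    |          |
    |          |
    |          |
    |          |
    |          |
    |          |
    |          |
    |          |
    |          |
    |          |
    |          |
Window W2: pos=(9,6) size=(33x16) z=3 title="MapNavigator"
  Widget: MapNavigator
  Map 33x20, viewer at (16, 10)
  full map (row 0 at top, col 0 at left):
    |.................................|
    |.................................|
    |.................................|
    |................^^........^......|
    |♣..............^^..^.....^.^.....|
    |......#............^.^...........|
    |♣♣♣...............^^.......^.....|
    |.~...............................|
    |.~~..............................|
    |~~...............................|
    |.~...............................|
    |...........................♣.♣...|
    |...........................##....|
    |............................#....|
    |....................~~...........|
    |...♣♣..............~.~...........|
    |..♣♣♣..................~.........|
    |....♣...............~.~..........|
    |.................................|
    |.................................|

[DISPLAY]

Gen: 0                   ┃               
━━━━━━━━━━━━━┓·█·█··█·   ┃               
             ┃·████···   ┃               
─────────────┨···███·█   ┃               
^.....^.^....┃█·███··█   ┃               
^.^..........┃█████··█   ┃               
^.......^....┃████····   ┃               
.............┃·····█··   ┃               
.............┃███··█··   ┃               
.............┃██···█··   ┃               
.............┃━━━━━━━━━━━━━━━━━━┓        
........♣.♣..┃                  ┃        
........##...┃──────────────────┨        
.........#...┃                  ┃        
.~~..........┃                  ┃        
~.~..........┃                  ┃        


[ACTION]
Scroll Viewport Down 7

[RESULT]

.............┃·····█··   ┃               
.............┃███··█··   ┃               
.............┃██···█··   ┃               
.............┃━━━━━━━━━━━━━━━━━━┓        
........♣.♣..┃                  ┃        
........##...┃──────────────────┨        
.........#...┃                  ┃        
.~~..........┃                  ┃        
~.~..........┃                  ┃        
━━━━━━━━━━━━━┛                  ┃        
      │                         ┃        
      │                         ┃        
      │Score:                   ┃        
      │0                        ┃        
      │                         ┃        
━━━━━━━━━━━━━━━━━━━━━━━━━━━━━━━━┛        


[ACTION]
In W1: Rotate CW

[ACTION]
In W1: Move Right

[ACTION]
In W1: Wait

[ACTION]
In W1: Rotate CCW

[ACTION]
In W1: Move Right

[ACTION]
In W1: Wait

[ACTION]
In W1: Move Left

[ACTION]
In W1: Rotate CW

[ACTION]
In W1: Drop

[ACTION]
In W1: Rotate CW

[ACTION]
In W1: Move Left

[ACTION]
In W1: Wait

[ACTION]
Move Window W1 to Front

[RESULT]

.............┃·····█··   ┃               
.............┃███··█··   ┃               
.............┃██···█··   ┃               
━━━━━━━━━━━━━━━━━━━━━━━━━━━━━━━━┓        
ris                             ┃        
────────────────────────────────┨        
      │Next:                    ┃        
      │▓▓                       ┃        
      │ ▓▓                      ┃        
      │                         ┃        
      │                         ┃        
      │                         ┃        
      │Score:                   ┃        
      │0                        ┃        
      │                         ┃        
━━━━━━━━━━━━━━━━━━━━━━━━━━━━━━━━┛        


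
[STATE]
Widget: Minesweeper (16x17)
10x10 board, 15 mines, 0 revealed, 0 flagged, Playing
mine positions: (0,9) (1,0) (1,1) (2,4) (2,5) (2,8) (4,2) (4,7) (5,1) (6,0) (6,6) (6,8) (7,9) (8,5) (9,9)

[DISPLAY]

■■■■■■■■■■      
■■■■■■■■■■      
■■■■■■■■■■      
■■■■■■■■■■      
■■■■■■■■■■      
■■■■■■■■■■      
■■■■■■■■■■      
■■■■■■■■■■      
■■■■■■■■■■      
■■■■■■■■■■      
                
                
                
                
                
                
                


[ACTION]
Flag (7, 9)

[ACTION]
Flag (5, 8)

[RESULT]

■■■■■■■■■■      
■■■■■■■■■■      
■■■■■■■■■■      
■■■■■■■■■■      
■■■■■■■■■■      
■■■■■■■■⚑■      
■■■■■■■■■■      
■■■■■■■■■⚑      
■■■■■■■■■■      
■■■■■■■■■■      
                
                
                
                
                
                
                


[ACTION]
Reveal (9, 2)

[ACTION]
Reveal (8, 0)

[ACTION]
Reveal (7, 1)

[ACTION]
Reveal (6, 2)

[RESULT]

■■■■■■■■■■      
■■■■■■■■■■      
■■■■■■■■■■      
■■■2222■■■      
■■■1  1■■■      
■■21 12■⚑■      
■21  1■■■■      
11  12■■■⚑      
    1■■■■■      
    1■■■■■      
                
                
                
                
                
                
                


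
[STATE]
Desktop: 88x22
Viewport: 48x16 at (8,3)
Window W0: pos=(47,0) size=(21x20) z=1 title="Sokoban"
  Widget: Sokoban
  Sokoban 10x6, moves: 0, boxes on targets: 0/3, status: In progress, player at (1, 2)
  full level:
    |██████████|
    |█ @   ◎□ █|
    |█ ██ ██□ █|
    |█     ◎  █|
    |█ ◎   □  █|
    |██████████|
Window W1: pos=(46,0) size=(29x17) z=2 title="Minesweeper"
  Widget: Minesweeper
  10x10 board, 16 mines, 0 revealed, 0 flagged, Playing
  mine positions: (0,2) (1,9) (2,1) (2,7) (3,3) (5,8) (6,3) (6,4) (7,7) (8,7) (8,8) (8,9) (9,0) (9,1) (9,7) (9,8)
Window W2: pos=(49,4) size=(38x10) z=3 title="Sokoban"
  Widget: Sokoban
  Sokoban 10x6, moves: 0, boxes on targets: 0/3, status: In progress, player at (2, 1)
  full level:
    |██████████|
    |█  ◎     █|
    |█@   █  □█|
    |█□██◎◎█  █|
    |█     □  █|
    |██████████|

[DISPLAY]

                                      ┃■■■■■■■■■
                                      ┃■■┏━━━━━━
                                      ┃■■┃ Sokob
                                      ┃■■┠──────
                                      ┃■■┃██████
                                      ┃■■┃█  ◎  
                                      ┃■■┃█@   █
                                      ┃■■┃█□██◎◎
                                      ┃■■┃█     
                                      ┃■■┃██████
                                      ┃  ┗━━━━━━
                                      ┃         
                                      ┃         
                                      ┗━━━━━━━━━
                                       ┃        
                                       ┃        


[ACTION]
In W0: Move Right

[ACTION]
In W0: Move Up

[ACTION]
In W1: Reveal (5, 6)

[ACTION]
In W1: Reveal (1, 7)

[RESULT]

                                      ┃■■■1    1
                                      ┃■■┏━━━━━━
                                      ┃■■┃ Sokob
                                      ┃■■┠──────
                                      ┃■■┃██████
                                      ┃■■┃█  ◎  
                                      ┃■■┃█@   █
                                      ┃■■┃█□██◎◎
                                      ┃■■┃█     
                                      ┃■■┃██████
                                      ┃  ┗━━━━━━
                                      ┃         
                                      ┃         
                                      ┗━━━━━━━━━
                                       ┃        
                                       ┃        


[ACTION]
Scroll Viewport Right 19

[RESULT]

                   ┃■■■1    1■                 ┃
                   ┃■■┏━━━━━━━━━━━━━━━━━━━━━━━━━
                   ┃■■┃ Sokoban                 
                   ┃■■┠─────────────────────────
                   ┃■■┃██████████               
                   ┃■■┃█  ◎     █               
                   ┃■■┃█@   █  □█               
                   ┃■■┃█□██◎◎█  █               
                   ┃■■┃█     □  █               
                   ┃■■┃██████████               
                   ┃  ┗━━━━━━━━━━━━━━━━━━━━━━━━━
                   ┃                           ┃
                   ┃                           ┃
                   ┗━━━━━━━━━━━━━━━━━━━━━━━━━━━┛
                    ┃                   ┃       
                    ┃                   ┃       


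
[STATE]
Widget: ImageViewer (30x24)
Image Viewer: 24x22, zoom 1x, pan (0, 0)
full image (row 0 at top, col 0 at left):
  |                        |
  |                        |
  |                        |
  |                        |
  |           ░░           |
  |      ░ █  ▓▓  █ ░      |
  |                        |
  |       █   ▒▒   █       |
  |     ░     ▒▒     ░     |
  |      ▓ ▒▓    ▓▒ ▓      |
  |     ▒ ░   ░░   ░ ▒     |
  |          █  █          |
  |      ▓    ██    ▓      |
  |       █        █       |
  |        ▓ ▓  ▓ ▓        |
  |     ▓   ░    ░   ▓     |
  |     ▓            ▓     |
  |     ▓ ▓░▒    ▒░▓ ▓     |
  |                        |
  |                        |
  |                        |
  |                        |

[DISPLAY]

                              
                              
                              
                              
           ░░                 
      ░ █  ▓▓  █ ░            
                              
       █   ▒▒   █             
     ░     ▒▒     ░           
      ▓ ▒▓    ▓▒ ▓            
     ▒ ░   ░░   ░ ▒           
          █  █                
      ▓    ██    ▓            
       █        █             
        ▓ ▓  ▓ ▓              
     ▓   ░    ░   ▓           
     ▓            ▓           
     ▓ ▓░▒    ▒░▓ ▓           
                              
                              
                              
                              
                              
                              


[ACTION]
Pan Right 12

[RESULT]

                              
                              
                              
                              
░                             
▓  █ ░                        
                              
▒   █                         
▒     ░                       
  ▓▒ ▓                        
░   ░ ▒                       
 █                            
█    ▓                        
    █                         
 ▓ ▓                          
  ░   ▓                       
      ▓                       
  ▒░▓ ▓                       
                              
                              
                              
                              
                              
                              


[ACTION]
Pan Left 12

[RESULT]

                              
                              
                              
                              
           ░░                 
      ░ █  ▓▓  █ ░            
                              
       █   ▒▒   █             
     ░     ▒▒     ░           
      ▓ ▒▓    ▓▒ ▓            
     ▒ ░   ░░   ░ ▒           
          █  █                
      ▓    ██    ▓            
       █        █             
        ▓ ▓  ▓ ▓              
     ▓   ░    ░   ▓           
     ▓            ▓           
     ▓ ▓░▒    ▒░▓ ▓           
                              
                              
                              
                              
                              
                              


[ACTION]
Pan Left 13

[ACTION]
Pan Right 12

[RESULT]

                              
                              
                              
                              
░                             
▓  █ ░                        
                              
▒   █                         
▒     ░                       
  ▓▒ ▓                        
░   ░ ▒                       
 █                            
█    ▓                        
    █                         
 ▓ ▓                          
  ░   ▓                       
      ▓                       
  ▒░▓ ▓                       
                              
                              
                              
                              
                              
                              


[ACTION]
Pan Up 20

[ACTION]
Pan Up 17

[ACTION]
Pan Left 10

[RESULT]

                              
                              
                              
                              
         ░░                   
    ░ █  ▓▓  █ ░              
                              
     █   ▒▒   █               
   ░     ▒▒     ░             
    ▓ ▒▓    ▓▒ ▓              
   ▒ ░   ░░   ░ ▒             
        █  █                  
    ▓    ██    ▓              
     █        █               
      ▓ ▓  ▓ ▓                
   ▓   ░    ░   ▓             
   ▓            ▓             
   ▓ ▓░▒    ▒░▓ ▓             
                              
                              
                              
                              
                              
                              
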